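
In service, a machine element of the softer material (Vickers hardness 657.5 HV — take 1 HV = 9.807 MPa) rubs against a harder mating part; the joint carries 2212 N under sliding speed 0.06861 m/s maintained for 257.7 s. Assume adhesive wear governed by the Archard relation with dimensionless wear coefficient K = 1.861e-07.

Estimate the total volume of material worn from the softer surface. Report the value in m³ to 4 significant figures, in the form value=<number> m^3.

Quoted intermediates are rounded — all working math keeps full precision. Rounded once at the end, at 4 significant figures.
Convert: Sliding distance L = v·t = 0.06861 m/s × 257.7 s = 17.68 m.
Convert: Hardness H = 657.5 HV × 9.807 MPa/HV = 6448 MPa = 6.448e+09 Pa.
In SI base units, W = 2212 N, H = 6.448e+09 Pa, K = 1.861e-07.
Archard relation: V = K·W·L/H = 1.861e-07 · 2212 · 17.68 / 6.448e+09 = 1.129e-12 m³.

value=1.129e-12 m^3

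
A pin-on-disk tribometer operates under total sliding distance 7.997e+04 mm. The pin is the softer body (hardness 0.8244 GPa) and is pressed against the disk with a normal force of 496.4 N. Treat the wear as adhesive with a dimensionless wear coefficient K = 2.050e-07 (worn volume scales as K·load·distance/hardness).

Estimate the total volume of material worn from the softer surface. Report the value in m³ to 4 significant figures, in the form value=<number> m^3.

The intermediates are displayed rounded, and all arithmetic maintains full precision. Rounded once at the end, at 4 significant figures.
Convert: The distance L = 7.997e+04 mm = 79.97 m.
Convert: Hardness H = 0.8244 GPa = 8.244e+08 Pa.
In SI base units: W = 496.4 N, H = 8.244e+08 Pa, K = 2.050e-07.
Archard relation: V = K·W·L/H = 2.050e-07 · 496.4 · 79.97 / 8.244e+08 = 9.871e-12 m³.

value=9.871e-12 m^3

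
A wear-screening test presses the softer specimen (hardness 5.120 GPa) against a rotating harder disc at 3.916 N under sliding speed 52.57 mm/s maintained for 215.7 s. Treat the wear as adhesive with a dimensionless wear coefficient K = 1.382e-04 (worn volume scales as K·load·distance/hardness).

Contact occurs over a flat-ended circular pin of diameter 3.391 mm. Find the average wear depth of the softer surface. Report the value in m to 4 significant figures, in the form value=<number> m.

value=1.327e-07 m

Quoted intermediates are rounded; the algebra holds full float precision — rounded just once, at four significant figures.
Convert: Sliding speed v = 52.57 mm/s = 0.05257 m/s. Sliding distance L = v·t = 0.05257 m/s × 215.7 s = 11.34 m.
Convert: Hardness H = 5.120 GPa = 5.120e+09 Pa.
Convert: Pin diameter d = 3.391 mm = 0.003391 m. Contact area A = π·d²/4 = π·(0.003391 m)²/4 = 9.031e-06 m².
Restated in SI base units: W = 3.916 N, H = 5.120e+09 Pa, K = 1.382e-04.
Archard relation: V = K·W·L/H = 1.382e-04 · 3.916 · 11.34 / 5.120e+09 = 1.199e-12 m³.
Mean depth h = V/A = 1.199e-12 / 9.031e-06 = 1.327e-07 m.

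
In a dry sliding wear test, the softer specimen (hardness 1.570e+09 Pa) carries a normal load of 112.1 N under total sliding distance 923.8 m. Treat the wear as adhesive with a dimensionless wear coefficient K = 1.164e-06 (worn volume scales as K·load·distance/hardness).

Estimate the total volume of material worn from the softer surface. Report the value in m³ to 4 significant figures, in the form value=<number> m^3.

value=7.678e-11 m^3

Intermediates are printed rounded. Each operation maintains full float precision, and one last rounding to 4 significant figures.
In SI base units: W = 112.1 N, H = 1.570e+09 Pa, K = 1.164e-06.
The Archard volume V = K·W·L/H = 1.164e-06 · 112.1 · 923.8 / 1.570e+09 = 7.678e-11 m³.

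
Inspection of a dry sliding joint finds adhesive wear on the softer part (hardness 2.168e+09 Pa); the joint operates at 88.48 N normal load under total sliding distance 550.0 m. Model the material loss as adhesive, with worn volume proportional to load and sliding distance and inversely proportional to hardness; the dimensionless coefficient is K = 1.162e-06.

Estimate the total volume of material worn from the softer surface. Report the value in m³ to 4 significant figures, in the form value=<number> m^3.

Intermediates are printed rounded; every step holds full float precision — rounded once at the end, at four significant figures.
Collected in SI base units: W = 88.48 N, H = 2.168e+09 Pa, K = 1.162e-06.
Archard volume V = K·W·L/H = 1.162e-06 · 88.48 · 550.0 / 2.168e+09 = 2.608e-11 m³.

value=2.608e-11 m^3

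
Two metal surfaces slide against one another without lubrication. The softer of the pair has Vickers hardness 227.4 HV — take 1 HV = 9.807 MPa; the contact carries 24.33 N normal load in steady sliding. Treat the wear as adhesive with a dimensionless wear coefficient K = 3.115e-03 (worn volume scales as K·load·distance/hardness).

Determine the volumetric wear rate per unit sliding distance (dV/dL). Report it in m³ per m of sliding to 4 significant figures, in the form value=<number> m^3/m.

Intermediates are shown rounded, and the algebra carries full float precision — a lone final rounding, at four significant digits.
Convert: Hardness H = 227.4 HV × 9.807 MPa/HV = 2230 MPa = 2.230e+09 Pa.
Expressed in SI base units: W = 24.33 N, H = 2.230e+09 Pa, K = 3.115e-03.
Rate of wear dV/dL = K·W/H (independent of L): 3.115e-03 · 24.33 / 2.230e+09 = 3.398e-11 m³/m.

value=3.398e-11 m^3/m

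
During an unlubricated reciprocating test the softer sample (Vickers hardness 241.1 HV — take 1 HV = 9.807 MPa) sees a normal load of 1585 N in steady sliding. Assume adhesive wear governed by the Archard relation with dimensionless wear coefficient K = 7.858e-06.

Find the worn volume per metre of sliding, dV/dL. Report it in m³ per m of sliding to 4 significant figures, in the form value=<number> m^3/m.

Intermediate values are printed rounded. All arithmetic carries full float precision, and rounded once at the end to 4 significant digits.
Hardness H = 241.1 HV × 9.807 MPa/HV = 2364 MPa = 2.364e+09 Pa.
SI base units throughout: W = 1585 N, H = 2.364e+09 Pa, K = 7.858e-06.
Sliding wear rate dV/dL = K·W/H, so: 7.858e-06 · 1585 / 2.364e+09 = 5.268e-12 m³/m.

value=5.268e-12 m^3/m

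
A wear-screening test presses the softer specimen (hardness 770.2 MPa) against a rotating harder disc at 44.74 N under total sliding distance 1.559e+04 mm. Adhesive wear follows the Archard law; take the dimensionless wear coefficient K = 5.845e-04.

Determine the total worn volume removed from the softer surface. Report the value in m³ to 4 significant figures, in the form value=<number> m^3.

Printed values are rounded. All working math runs at full float precision. Rounded just once to four significant digits.
Distance covered L = 1.559e+04 mm = 15.59 m.
Hardness H = 770.2 MPa = 7.702e+08 Pa.
In SI base units, W = 44.74 N, H = 7.702e+08 Pa, K = 5.845e-04.
By Archard's law, V = K·W·L/H = 5.845e-04 · 44.74 · 15.59 / 7.702e+08 = 5.293e-10 m³.

value=5.293e-10 m^3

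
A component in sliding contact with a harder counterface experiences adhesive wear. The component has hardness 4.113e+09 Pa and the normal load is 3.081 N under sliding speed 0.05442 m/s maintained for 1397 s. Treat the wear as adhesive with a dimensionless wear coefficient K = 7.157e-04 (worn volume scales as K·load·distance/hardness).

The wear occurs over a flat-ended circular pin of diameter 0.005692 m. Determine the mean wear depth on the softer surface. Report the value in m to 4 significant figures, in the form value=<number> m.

value=1.602e-06 m

Every step runs at full precision — the intermediates appear rounded. Rounded once at the end, at four significant figures.
Total distance L = v·t = 0.05442 m/s × 1397 s = 76.02 m.
Contact area A = π·d²/4 = π·(0.005692 m)²/4 = 2.545e-05 m².
In SI base units, W = 3.081 N, H = 4.113e+09 Pa, K = 7.157e-04.
The Archard volume V = K·W·L/H = 7.157e-04 · 3.081 · 76.02 / 4.113e+09 = 4.076e-11 m³.
Mean wear depth h = V/A = 4.076e-11 / 2.545e-05 = 1.602e-06 m.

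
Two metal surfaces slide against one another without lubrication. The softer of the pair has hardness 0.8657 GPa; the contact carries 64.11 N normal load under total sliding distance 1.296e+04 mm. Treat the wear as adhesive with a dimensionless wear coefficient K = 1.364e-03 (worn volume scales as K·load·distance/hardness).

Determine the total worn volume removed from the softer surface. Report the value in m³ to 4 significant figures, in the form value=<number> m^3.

value=1.309e-09 m^3

The algebra holds full precision, and intermediate values appear rounded — a lone final rounding: 4 significant figures.
Convert: The distance L = 1.296e+04 mm = 12.96 m.
Convert: Hardness H = 0.8657 GPa = 8.657e+08 Pa.
In SI base units: W = 64.11 N, H = 8.657e+08 Pa, K = 1.364e-03.
Wear volume V = K·W·L/H = 1.364e-03 · 64.11 · 12.96 / 8.657e+08 = 1.309e-09 m³.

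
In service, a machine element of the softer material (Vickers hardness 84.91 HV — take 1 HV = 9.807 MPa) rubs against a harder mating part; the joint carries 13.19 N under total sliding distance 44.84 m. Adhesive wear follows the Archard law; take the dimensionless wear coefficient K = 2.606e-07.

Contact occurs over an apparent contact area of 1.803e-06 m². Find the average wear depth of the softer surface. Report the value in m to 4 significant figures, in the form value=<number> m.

value=1.027e-07 m

Intermediates are printed rounded, and every step holds full float precision; a lone final rounding to four significant figures.
Hardness H = 84.91 HV × 9.807 MPa/HV = 832.7 MPa = 8.327e+08 Pa.
Working in SI base units: W = 13.19 N, H = 8.327e+08 Pa, K = 2.606e-07.
Apply Archard: V = K·W·L/H = 2.606e-07 · 13.19 · 44.84 / 8.327e+08 = 1.851e-13 m³.
Mean depth h = V/A = 1.851e-13 / 1.803e-06 = 1.027e-07 m.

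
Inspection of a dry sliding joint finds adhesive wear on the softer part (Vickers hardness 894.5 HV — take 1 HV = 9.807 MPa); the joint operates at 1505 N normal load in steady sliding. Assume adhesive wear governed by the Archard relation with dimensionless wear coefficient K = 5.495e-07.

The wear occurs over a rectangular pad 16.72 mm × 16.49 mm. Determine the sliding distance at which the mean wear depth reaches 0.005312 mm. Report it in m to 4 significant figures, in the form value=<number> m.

Intermediates are printed rounded; the computation carries full float precision; one final rounding: 4 significant digits.
Convert: Hardness H = 894.5 HV × 9.807 MPa/HV = 8772 MPa = 8.772e+09 Pa.
Convert: Pad sides 16.72 mm × 16.49 mm = 0.01672 m × 0.01649 m. Contact area A = 0.01672 m × 0.01649 m = 2.757e-04 m².
Convert: Depth limit h_lim = 0.005312 mm = 5.312e-06 m.
Working in SI base units: W = 1505 N, H = 8.772e+09 Pa, K = 5.495e-07.
Wearable volume V_lim = h_lim·A = 5.312e-06 · 2.757e-04 = 1.465e-09 m³.
Sliding life L = V_lim·H/(K·W) = 1.465e-09 · 8.772e+09 / (5.495e-07 · 1505) = 1.554e+04 m.

value=1.554e+04 m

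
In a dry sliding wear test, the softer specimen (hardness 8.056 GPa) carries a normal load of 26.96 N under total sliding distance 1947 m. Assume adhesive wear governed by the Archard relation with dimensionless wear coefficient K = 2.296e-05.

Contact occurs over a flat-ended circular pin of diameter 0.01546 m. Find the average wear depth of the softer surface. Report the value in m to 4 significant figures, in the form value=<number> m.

The algebra runs at exact precision — the intermediates are shown rounded; a single final rounding: 4 significant digits.
Convert: Hardness H = 8.056 GPa = 8.056e+09 Pa.
Convert: Contact area A = π·d²/4 = π·(0.01546 m)²/4 = 1.877e-04 m².
In SI base units: W = 26.96 N, H = 8.056e+09 Pa, K = 2.296e-05.
The Archard volume V = K·W·L/H = 2.296e-05 · 26.96 · 1947 / 8.056e+09 = 1.496e-10 m³.
Mean depth h = V/A = 1.496e-10 / 1.877e-04 = 7.969e-07 m.

value=7.969e-07 m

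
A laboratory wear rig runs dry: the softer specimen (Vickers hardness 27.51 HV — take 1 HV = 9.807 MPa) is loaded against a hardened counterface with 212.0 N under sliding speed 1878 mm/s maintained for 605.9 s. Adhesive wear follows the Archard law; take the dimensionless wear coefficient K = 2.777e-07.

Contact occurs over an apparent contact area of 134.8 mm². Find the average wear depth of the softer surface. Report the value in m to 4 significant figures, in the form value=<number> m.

All working math runs at full float precision — quoted intermediates are rounded, and a lone final rounding: four significant digits.
Sliding speed v = 1878 mm/s = 1.878 m/s. Distance covered L = v·t = 1.878 m/s × 605.9 s = 1138 m.
Hardness H = 27.51 HV × 9.807 MPa/HV = 269.8 MPa = 2.698e+08 Pa.
Contact area A = 134.8 mm² = 1.348e-04 m².
In SI base units, W = 212.0 N, H = 2.698e+08 Pa, K = 2.777e-07.
By Archard's law, V = K·W·L/H = 2.777e-07 · 212.0 · 1138 / 2.698e+08 = 2.483e-10 m³.
Depth of wear h = V/A = 2.483e-10 / 1.348e-04 = 1.842e-06 m.

value=1.842e-06 m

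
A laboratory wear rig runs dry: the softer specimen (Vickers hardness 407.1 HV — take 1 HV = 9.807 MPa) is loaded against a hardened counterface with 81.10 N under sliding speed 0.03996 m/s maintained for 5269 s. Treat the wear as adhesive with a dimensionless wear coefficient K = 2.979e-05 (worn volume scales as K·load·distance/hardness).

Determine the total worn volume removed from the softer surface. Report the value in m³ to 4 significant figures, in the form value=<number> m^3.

All arithmetic runs at exact precision. Intermediates are displayed rounded. Rounded once at the end: 4 significant figures.
Convert: Distance covered L = v·t = 0.03996 m/s × 5269 s = 210.5 m.
Convert: Hardness H = 407.1 HV × 9.807 MPa/HV = 3992 MPa = 3.992e+09 Pa.
Working in SI base units: W = 81.10 N, H = 3.992e+09 Pa, K = 2.979e-05.
Archard relation: V = K·W·L/H = 2.979e-05 · 81.10 · 210.5 / 3.992e+09 = 1.274e-10 m³.

value=1.274e-10 m^3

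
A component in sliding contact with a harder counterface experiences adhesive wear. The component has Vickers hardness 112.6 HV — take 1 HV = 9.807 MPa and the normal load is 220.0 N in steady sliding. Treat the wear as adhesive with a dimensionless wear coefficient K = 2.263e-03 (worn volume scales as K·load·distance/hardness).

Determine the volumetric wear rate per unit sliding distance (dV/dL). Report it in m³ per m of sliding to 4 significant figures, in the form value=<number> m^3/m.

value=4.509e-10 m^3/m

The intermediates are printed rounded — the computation carries exact precision, and a single final rounding, at four significant digits.
Hardness H = 112.6 HV × 9.807 MPa/HV = 1104 MPa = 1.104e+09 Pa.
In SI base units: W = 220.0 N, H = 1.104e+09 Pa, K = 2.263e-03.
Volumetric rate dV/dL = K·W/H (independent of L): 2.263e-03 · 220.0 / 1.104e+09 = 4.509e-10 m³/m.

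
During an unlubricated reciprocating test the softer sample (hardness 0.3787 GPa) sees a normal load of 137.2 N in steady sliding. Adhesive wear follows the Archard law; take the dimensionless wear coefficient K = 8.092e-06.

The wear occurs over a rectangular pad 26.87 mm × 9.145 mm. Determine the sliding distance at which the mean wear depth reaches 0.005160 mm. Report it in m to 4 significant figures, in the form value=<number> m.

The computation carries full precision. Quoted intermediates are rounded; a lone final rounding: 4 significant figures.
Convert: Hardness H = 0.3787 GPa = 3.787e+08 Pa.
Convert: Pad sides 26.87 mm × 9.145 mm = 0.02687 m × 0.009145 m. Contact area A = 0.02687 m × 0.009145 m = 2.457e-04 m².
Convert: Depth limit h_lim = 0.005160 mm = 5.160e-06 m.
Expressed in SI base units: W = 137.2 N, H = 3.787e+08 Pa, K = 8.092e-06.
Permissible volume V_lim = h_lim·A = 5.160e-06 · 2.457e-04 = 1.268e-09 m³.
Thus life L = V_lim·H/(K·W) = 1.268e-09 · 3.787e+08 / (8.092e-06 · 137.2) = 432.5 m.

value=432.5 m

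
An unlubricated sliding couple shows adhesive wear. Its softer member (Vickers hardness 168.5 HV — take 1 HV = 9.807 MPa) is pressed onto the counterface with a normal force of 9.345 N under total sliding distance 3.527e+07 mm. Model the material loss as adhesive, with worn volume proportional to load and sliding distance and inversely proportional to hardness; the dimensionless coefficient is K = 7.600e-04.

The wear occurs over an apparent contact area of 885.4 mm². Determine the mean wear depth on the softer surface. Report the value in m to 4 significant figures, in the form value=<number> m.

value=1.712e-04 m

All working math holds exact precision; intermediates are displayed rounded — rounded just once: four significant figures.
Convert: Sliding distance L = 3.527e+07 mm = 3.527e+04 m.
Convert: Hardness H = 168.5 HV × 9.807 MPa/HV = 1652 MPa = 1.652e+09 Pa.
Convert: Contact area A = 885.4 mm² = 8.854e-04 m².
In SI base units: W = 9.345 N, H = 1.652e+09 Pa, K = 7.600e-04.
Apply Archard: V = K·W·L/H = 7.600e-04 · 9.345 · 3.527e+04 / 1.652e+09 = 1.516e-07 m³.
Mean depth h = V/A = 1.516e-07 / 8.854e-04 = 1.712e-04 m.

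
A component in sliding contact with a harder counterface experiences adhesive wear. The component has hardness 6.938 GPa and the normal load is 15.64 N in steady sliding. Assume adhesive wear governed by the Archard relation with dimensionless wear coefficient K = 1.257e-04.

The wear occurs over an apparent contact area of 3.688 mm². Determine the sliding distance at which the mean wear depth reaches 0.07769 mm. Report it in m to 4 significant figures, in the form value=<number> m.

value=1011 m

All arithmetic runs at full precision, and intermediate values are shown rounded. Rounded just once to 4 significant figures.
Hardness H = 6.938 GPa = 6.938e+09 Pa.
Contact area A = 3.688 mm² = 3.688e-06 m².
Depth limit h_lim = 0.07769 mm = 7.769e-05 m.
In SI base units, W = 15.64 N, H = 6.938e+09 Pa, K = 1.257e-04.
At the depth limit, V_lim = h_lim·A = 7.769e-05 · 3.688e-06 = 2.865e-10 m³.
Life L = V_lim·H/(K·W) = 2.865e-10 · 6.938e+09 / (1.257e-04 · 15.64) = 1011 m.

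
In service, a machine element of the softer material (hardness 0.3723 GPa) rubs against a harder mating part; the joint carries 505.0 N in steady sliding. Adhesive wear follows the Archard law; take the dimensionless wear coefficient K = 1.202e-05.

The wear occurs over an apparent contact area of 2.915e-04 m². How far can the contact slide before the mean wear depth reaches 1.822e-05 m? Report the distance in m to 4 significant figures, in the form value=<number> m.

Intermediate values appear rounded; every step runs at exact precision, and one last rounding: four significant figures.
Convert: Hardness H = 0.3723 GPa = 3.723e+08 Pa.
Working in SI base units: W = 505.0 N, H = 3.723e+08 Pa, K = 1.202e-05.
At the depth limit, V_lim = h_lim·A = 1.822e-05 · 2.915e-04 = 5.311e-09 m³.
Thus life L = V_lim·H/(K·W) = 5.311e-09 · 3.723e+08 / (1.202e-05 · 505.0) = 325.7 m.

value=325.7 m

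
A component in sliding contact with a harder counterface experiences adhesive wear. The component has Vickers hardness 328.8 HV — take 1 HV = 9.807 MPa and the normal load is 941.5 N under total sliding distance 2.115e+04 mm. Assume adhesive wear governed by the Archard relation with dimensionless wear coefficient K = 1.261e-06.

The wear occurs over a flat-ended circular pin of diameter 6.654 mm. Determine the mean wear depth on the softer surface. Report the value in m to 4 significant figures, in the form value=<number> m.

Intermediate values are shown rounded; each operation runs at full precision — one final rounding to four significant digits.
Convert: Distance covered L = 2.115e+04 mm = 21.15 m.
Convert: Hardness H = 328.8 HV × 9.807 MPa/HV = 3225 MPa = 3.225e+09 Pa.
Convert: Pin diameter d = 6.654 mm = 0.006654 m. Contact area A = π·d²/4 = π·(0.006654 m)²/4 = 3.477e-05 m².
SI base units throughout: W = 941.5 N, H = 3.225e+09 Pa, K = 1.261e-06.
Wear volume V = K·W·L/H = 1.261e-06 · 941.5 · 21.15 / 3.225e+09 = 7.787e-12 m³.
Mean wear depth h = V/A = 7.787e-12 / 3.477e-05 = 2.239e-07 m.

value=2.239e-07 m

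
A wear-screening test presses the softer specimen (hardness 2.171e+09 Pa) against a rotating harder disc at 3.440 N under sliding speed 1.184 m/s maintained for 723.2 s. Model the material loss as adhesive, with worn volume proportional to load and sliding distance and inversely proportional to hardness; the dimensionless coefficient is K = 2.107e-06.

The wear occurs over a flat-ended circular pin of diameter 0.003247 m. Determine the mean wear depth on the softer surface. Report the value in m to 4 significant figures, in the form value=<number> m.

Every step runs at full precision — the intermediates are displayed rounded; rounded once at the end: 4 significant figures.
Sliding distance L = v·t = 1.184 m/s × 723.2 s = 856.3 m.
Contact area A = π·d²/4 = π·(0.003247 m)²/4 = 8.280e-06 m².
Restated in SI base units: W = 3.440 N, H = 2.171e+09 Pa, K = 2.107e-06.
Volume removed: V = K·W·L/H = 2.107e-06 · 3.440 · 856.3 / 2.171e+09 = 2.859e-12 m³.
Average depth h = V/A = 2.859e-12 / 8.280e-06 = 3.452e-07 m.

value=3.452e-07 m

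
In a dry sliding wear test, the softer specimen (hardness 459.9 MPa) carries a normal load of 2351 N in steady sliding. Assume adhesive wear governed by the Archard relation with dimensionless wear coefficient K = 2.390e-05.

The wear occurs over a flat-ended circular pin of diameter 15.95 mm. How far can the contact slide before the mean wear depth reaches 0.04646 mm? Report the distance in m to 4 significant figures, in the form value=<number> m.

Intermediates are displayed rounded, and the computation maintains full float precision. Rounded once at the end to four significant digits.
Hardness H = 459.9 MPa = 4.599e+08 Pa.
Pin diameter d = 15.95 mm = 0.01595 m. Contact area A = π·d²/4 = π·(0.01595 m)²/4 = 1.998e-04 m².
Depth limit h_lim = 0.04646 mm = 4.646e-05 m.
Restated in SI base units: W = 2351 N, H = 4.599e+08 Pa, K = 2.390e-05.
Wearable volume V_lim = h_lim·A = 4.646e-05 · 1.998e-04 = 9.283e-09 m³.
Inverting, life L = V_lim·H/(K·W) = 9.283e-09 · 4.599e+08 / (2.390e-05 · 2351) = 75.98 m.

value=75.98 m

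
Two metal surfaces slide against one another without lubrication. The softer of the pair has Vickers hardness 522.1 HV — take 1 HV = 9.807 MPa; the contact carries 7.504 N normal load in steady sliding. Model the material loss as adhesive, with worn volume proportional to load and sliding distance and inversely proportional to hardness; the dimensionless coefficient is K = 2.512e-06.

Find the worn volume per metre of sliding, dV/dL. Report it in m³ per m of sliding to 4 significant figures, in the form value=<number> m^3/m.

value=3.681e-15 m^3/m

Intermediate values are shown rounded — every step holds exact precision. Rounded once at the end: 4 significant digits.
Hardness H = 522.1 HV × 9.807 MPa/HV = 5120 MPa = 5.120e+09 Pa.
SI base units throughout: W = 7.504 N, H = 5.120e+09 Pa, K = 2.512e-06.
Wear rate dV/dL = K·W/H (independent of L): 2.512e-06 · 7.504 / 5.120e+09 = 3.681e-15 m³/m.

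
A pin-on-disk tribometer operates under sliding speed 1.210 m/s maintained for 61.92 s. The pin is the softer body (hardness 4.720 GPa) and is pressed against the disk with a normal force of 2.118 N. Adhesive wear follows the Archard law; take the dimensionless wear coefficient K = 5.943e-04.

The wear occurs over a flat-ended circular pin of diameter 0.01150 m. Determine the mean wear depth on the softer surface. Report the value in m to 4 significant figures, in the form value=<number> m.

Intermediates are displayed rounded; the computation runs at full precision — one last rounding: four significant figures.
Convert: Distance L = v·t = 1.210 m/s × 61.92 s = 74.92 m.
Convert: Hardness H = 4.720 GPa = 4.720e+09 Pa.
Convert: Contact area A = π·d²/4 = π·(0.01150 m)²/4 = 1.039e-04 m².
As SI base values: W = 2.118 N, H = 4.720e+09 Pa, K = 5.943e-04.
By Archard's law, V = K·W·L/H = 5.943e-04 · 2.118 · 74.92 / 4.720e+09 = 1.998e-11 m³.
Depth of wear h = V/A = 1.998e-11 / 1.039e-04 = 1.924e-07 m.

value=1.924e-07 m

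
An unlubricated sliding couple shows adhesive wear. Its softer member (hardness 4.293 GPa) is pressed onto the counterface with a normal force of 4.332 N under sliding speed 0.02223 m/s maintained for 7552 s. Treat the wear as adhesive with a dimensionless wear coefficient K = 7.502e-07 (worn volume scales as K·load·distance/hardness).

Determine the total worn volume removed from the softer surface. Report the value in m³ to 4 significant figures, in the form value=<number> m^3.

All arithmetic runs at exact precision — intermediate values are displayed rounded, and one last rounding, at 4 significant figures.
Convert: Sliding distance L = v·t = 0.02223 m/s × 7552 s = 167.9 m.
Convert: Hardness H = 4.293 GPa = 4.293e+09 Pa.
In SI base units, W = 4.332 N, H = 4.293e+09 Pa, K = 7.502e-07.
Wear volume V = K·W·L/H = 7.502e-07 · 4.332 · 167.9 / 4.293e+09 = 1.271e-13 m³.

value=1.271e-13 m^3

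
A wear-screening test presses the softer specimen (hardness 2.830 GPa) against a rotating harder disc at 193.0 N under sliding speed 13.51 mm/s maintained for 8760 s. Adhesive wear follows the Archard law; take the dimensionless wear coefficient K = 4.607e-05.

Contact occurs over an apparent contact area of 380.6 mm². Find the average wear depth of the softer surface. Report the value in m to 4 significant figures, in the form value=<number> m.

Every step holds full float precision. Quoted intermediates are rounded — rounded just once, at four significant figures.
Convert: Sliding speed v = 13.51 mm/s = 0.01351 m/s. Distance covered L = v·t = 0.01351 m/s × 8760 s = 118.3 m.
Convert: Hardness H = 2.830 GPa = 2.830e+09 Pa.
Convert: Contact area A = 380.6 mm² = 3.806e-04 m².
Collected in SI base units: W = 193.0 N, H = 2.830e+09 Pa, K = 4.607e-05.
Worn volume V = K·W·L/H = 4.607e-05 · 193.0 · 118.3 / 2.830e+09 = 3.718e-10 m³.
Wear depth h = V/A = 3.718e-10 / 3.806e-04 = 9.770e-07 m.

value=9.770e-07 m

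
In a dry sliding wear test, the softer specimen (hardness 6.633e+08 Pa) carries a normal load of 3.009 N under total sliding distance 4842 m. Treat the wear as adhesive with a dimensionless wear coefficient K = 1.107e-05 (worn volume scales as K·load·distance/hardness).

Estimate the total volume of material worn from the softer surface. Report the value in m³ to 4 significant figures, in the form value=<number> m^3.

value=2.432e-10 m^3

All arithmetic runs at exact precision, and printed values are rounded; a lone final rounding to 4 significant digits.
SI base units throughout: W = 3.009 N, H = 6.633e+08 Pa, K = 1.107e-05.
Archard relation: V = K·W·L/H = 1.107e-05 · 3.009 · 4842 / 6.633e+08 = 2.432e-10 m³.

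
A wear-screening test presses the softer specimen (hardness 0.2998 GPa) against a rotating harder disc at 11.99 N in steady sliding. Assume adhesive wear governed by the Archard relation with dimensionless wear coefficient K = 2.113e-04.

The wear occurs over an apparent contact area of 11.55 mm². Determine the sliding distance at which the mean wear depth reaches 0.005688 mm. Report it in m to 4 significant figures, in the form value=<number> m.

value=7.774 m

All working math runs at exact precision. Quoted intermediates are rounded; rounded just once to four significant figures.
Convert: Hardness H = 0.2998 GPa = 2.998e+08 Pa.
Convert: Contact area A = 11.55 mm² = 1.155e-05 m².
Convert: Depth limit h_lim = 0.005688 mm = 5.688e-06 m.
In SI base units, W = 11.99 N, H = 2.998e+08 Pa, K = 2.113e-04.
Volume at the limit: V_lim = h_lim·A = 5.688e-06 · 1.155e-05 = 6.570e-11 m³.
So the life L = V_lim·H/(K·W) = 6.570e-11 · 2.998e+08 / (2.113e-04 · 11.99) = 7.774 m.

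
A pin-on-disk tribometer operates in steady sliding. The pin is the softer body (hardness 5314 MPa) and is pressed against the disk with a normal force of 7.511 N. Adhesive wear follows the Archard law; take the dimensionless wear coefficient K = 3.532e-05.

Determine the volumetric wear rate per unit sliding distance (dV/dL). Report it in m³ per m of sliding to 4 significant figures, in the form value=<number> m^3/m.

value=4.992e-14 m^3/m

Each operation runs at full precision, and the intermediates are displayed rounded. Rounded once at the end to four significant digits.
Convert: Hardness H = 5314 MPa = 5.314e+09 Pa.
In SI base units: W = 7.511 N, H = 5.314e+09 Pa, K = 3.532e-05.
Rate of wear dV/dL = K·W/H, per unit distance: 3.532e-05 · 7.511 / 5.314e+09 = 4.992e-14 m³/m.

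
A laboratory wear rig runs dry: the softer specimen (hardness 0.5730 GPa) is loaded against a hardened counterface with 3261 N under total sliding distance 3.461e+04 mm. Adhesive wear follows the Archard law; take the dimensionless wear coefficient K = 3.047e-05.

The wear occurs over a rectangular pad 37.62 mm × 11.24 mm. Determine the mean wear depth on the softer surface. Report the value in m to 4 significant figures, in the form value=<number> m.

The intermediates appear rounded. All working math maintains full float precision, and a lone final rounding: 4 significant digits.
Convert: Sliding distance L = 3.461e+04 mm = 34.61 m.
Convert: Hardness H = 0.5730 GPa = 5.730e+08 Pa.
Convert: Pad sides 37.62 mm × 11.24 mm = 0.03762 m × 0.01124 m. Contact area A = 0.03762 m × 0.01124 m = 4.228e-04 m².
Expressed in SI base units: W = 3261 N, H = 5.730e+08 Pa, K = 3.047e-05.
Archard volume V = K·W·L/H = 3.047e-05 · 3261 · 34.61 / 5.730e+08 = 6.002e-09 m³.
Mean depth h = V/A = 6.002e-09 / 4.228e-04 = 1.419e-05 m.

value=1.419e-05 m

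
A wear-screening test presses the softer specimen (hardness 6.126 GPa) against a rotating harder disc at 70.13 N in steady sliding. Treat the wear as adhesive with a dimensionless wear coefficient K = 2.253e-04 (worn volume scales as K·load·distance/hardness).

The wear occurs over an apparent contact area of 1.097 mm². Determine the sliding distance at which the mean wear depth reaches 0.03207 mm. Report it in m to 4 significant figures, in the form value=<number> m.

value=13.64 m

Displayed values are rounded; the algebra keeps exact precision, and rounded just once, at 4 significant digits.
Hardness H = 6.126 GPa = 6.126e+09 Pa.
Contact area A = 1.097 mm² = 1.097e-06 m².
Depth limit h_lim = 0.03207 mm = 3.207e-05 m.
Collected in SI base units: W = 70.13 N, H = 6.126e+09 Pa, K = 2.253e-04.
Wearable volume V_lim = h_lim·A = 3.207e-05 · 1.097e-06 = 3.518e-11 m³.
So the life L = V_lim·H/(K·W) = 3.518e-11 · 6.126e+09 / (2.253e-04 · 70.13) = 13.64 m.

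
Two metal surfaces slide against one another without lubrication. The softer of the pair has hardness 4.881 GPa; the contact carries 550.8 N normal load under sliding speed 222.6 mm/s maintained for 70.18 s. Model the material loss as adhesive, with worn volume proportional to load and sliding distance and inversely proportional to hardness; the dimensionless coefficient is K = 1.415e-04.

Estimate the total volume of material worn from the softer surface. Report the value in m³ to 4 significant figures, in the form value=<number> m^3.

Each operation runs at full float precision — intermediates are printed rounded; a lone final rounding: 4 significant digits.
Convert: Sliding speed v = 222.6 mm/s = 0.2226 m/s. Distance L = v·t = 0.2226 m/s × 70.18 s = 15.62 m.
Convert: Hardness H = 4.881 GPa = 4.881e+09 Pa.
In SI base units: W = 550.8 N, H = 4.881e+09 Pa, K = 1.415e-04.
Archard volume V = K·W·L/H = 1.415e-04 · 550.8 · 15.62 / 4.881e+09 = 2.494e-10 m³.

value=2.494e-10 m^3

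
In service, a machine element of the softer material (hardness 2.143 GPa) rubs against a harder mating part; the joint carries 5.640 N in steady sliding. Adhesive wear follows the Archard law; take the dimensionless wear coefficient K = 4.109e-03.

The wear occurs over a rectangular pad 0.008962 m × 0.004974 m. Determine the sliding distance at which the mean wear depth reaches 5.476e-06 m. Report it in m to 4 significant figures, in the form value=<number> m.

value=22.57 m

Each operation carries full float precision, and intermediates appear rounded, and one last rounding, at 4 significant digits.
Hardness H = 2.143 GPa = 2.143e+09 Pa.
Contact area A = 0.008962 m × 0.004974 m = 4.458e-05 m².
Expressed in SI base units: W = 5.640 N, H = 2.143e+09 Pa, K = 4.109e-03.
Wearable volume V_lim = h_lim·A = 5.476e-06 · 4.458e-05 = 2.441e-10 m³.
Life L = V_lim·H/(K·W) = 2.441e-10 · 2.143e+09 / (4.109e-03 · 5.640) = 22.57 m.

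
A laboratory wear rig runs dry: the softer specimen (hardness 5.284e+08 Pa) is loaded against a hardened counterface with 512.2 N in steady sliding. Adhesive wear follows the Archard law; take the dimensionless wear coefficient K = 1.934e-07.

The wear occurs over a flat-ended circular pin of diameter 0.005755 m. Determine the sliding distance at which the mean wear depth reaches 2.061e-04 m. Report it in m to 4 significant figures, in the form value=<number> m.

value=2.860e+04 m

Intermediates are printed rounded. The algebra keeps full float precision, and rounded just once: four significant digits.
Contact area A = π·d²/4 = π·(0.005755 m)²/4 = 2.601e-05 m².
In SI base units, W = 512.2 N, H = 5.284e+08 Pa, K = 1.934e-07.
Allowed volume V_lim = h_lim·A = 2.061e-04 · 2.601e-05 = 5.361e-09 m³.
Inverting, life L = V_lim·H/(K·W) = 5.361e-09 · 5.284e+08 / (1.934e-07 · 512.2) = 2.860e+04 m.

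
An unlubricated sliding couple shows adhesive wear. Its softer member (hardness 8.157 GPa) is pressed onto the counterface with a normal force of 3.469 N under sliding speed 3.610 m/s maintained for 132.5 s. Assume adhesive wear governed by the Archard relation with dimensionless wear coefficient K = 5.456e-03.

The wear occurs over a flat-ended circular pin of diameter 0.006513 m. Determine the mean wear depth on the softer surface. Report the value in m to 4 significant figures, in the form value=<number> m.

value=3.331e-05 m

The computation carries exact precision; displayed values are rounded. Rounded just once to 4 significant digits.
Path length L = v·t = 3.610 m/s × 132.5 s = 478.3 m.
Hardness H = 8.157 GPa = 8.157e+09 Pa.
Contact area A = π·d²/4 = π·(0.006513 m)²/4 = 3.332e-05 m².
Restated in SI base units: W = 3.469 N, H = 8.157e+09 Pa, K = 5.456e-03.
Apply Archard: V = K·W·L/H = 5.456e-03 · 3.469 · 478.3 / 8.157e+09 = 1.110e-09 m³.
Depth of wear h = V/A = 1.110e-09 / 3.332e-05 = 3.331e-05 m.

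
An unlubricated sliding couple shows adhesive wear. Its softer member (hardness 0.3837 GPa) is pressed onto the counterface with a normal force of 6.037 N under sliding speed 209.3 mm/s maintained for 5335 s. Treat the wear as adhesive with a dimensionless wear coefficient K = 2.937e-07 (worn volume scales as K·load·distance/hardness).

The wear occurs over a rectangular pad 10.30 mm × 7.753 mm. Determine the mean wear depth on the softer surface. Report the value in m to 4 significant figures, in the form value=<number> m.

Printed values are rounded. Each operation maintains full precision; rounded once at the end to 4 significant digits.
Convert: Sliding speed v = 209.3 mm/s = 0.2093 m/s. Distance L = v·t = 0.2093 m/s × 5335 s = 1117 m.
Convert: Hardness H = 0.3837 GPa = 3.837e+08 Pa.
Convert: Pad sides 10.30 mm × 7.753 mm = 0.01030 m × 0.007753 m. Contact area A = 0.01030 m × 0.007753 m = 7.986e-05 m².
Expressed in SI base units: W = 6.037 N, H = 3.837e+08 Pa, K = 2.937e-07.
Volume removed: V = K·W·L/H = 2.937e-07 · 6.037 · 1117 / 3.837e+08 = 5.160e-12 m³.
Depth of wear h = V/A = 5.160e-12 / 7.986e-05 = 6.461e-08 m.

value=6.461e-08 m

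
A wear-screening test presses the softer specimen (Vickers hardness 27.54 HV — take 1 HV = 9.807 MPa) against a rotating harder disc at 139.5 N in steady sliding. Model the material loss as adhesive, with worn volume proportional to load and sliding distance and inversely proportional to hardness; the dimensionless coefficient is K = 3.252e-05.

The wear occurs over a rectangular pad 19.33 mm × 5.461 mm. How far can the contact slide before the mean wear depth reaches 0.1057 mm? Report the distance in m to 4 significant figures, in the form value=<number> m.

Displayed values are rounded — the computation holds full float precision; one final rounding: 4 significant digits.
Hardness H = 27.54 HV × 9.807 MPa/HV = 270.1 MPa = 2.701e+08 Pa.
Pad sides 19.33 mm × 5.461 mm = 0.01933 m × 0.005461 m. Contact area A = 0.01933 m × 0.005461 m = 1.056e-04 m².
Depth limit h_lim = 0.1057 mm = 1.057e-04 m.
Expressed in SI base units: W = 139.5 N, H = 2.701e+08 Pa, K = 3.252e-05.
Permissible volume V_lim = h_lim·A = 1.057e-04 · 1.056e-04 = 1.116e-08 m³.
Thus life L = V_lim·H/(K·W) = 1.116e-08 · 2.701e+08 / (3.252e-05 · 139.5) = 664.3 m.

value=664.3 m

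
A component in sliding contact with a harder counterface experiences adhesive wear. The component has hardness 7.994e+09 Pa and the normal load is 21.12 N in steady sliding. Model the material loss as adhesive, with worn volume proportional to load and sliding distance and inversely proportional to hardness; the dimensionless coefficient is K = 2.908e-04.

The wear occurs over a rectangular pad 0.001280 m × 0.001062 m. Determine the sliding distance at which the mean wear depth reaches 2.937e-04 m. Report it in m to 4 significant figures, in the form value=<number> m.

value=519.7 m

The intermediates are printed rounded. The computation holds exact precision, and rounded just once: four significant digits.
Contact area A = 0.001280 m × 0.001062 m = 1.359e-06 m².
In SI base units, W = 21.12 N, H = 7.994e+09 Pa, K = 2.908e-04.
Volume at the limit: V_lim = h_lim·A = 2.937e-04 · 1.359e-06 = 3.992e-10 m³.
Inverting, life L = V_lim·H/(K·W) = 3.992e-10 · 7.994e+09 / (2.908e-04 · 21.12) = 519.7 m.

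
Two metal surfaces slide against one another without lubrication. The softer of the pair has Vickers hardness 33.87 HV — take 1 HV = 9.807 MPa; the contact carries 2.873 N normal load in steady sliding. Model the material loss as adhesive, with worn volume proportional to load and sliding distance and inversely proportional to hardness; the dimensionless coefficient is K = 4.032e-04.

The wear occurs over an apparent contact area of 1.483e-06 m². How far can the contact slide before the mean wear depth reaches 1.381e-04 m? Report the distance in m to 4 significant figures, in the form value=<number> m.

Intermediates are displayed rounded. The algebra carries full precision; a lone final rounding: four significant figures.
Convert: Hardness H = 33.87 HV × 9.807 MPa/HV = 332.2 MPa = 3.322e+08 Pa.
SI base units throughout: W = 2.873 N, H = 3.322e+08 Pa, K = 4.032e-04.
Wearable volume V_lim = h_lim·A = 1.381e-04 · 1.483e-06 = 2.048e-10 m³.
Sliding life L = V_lim·H/(K·W) = 2.048e-10 · 3.322e+08 / (4.032e-04 · 2.873) = 58.73 m.

value=58.73 m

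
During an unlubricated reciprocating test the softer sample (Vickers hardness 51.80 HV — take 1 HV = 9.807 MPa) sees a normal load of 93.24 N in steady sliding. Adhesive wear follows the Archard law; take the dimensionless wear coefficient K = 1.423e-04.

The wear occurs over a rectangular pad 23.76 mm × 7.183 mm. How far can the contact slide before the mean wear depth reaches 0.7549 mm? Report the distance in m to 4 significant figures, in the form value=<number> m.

All working math maintains full float precision. Displayed values are rounded, and rounded just once, at 4 significant digits.
Convert: Hardness H = 51.80 HV × 9.807 MPa/HV = 508.0 MPa = 5.080e+08 Pa.
Convert: Pad sides 23.76 mm × 7.183 mm = 0.02376 m × 0.007183 m. Contact area A = 0.02376 m × 0.007183 m = 1.707e-04 m².
Convert: Depth limit h_lim = 0.7549 mm = 7.549e-04 m.
Restated in SI base units: W = 93.24 N, H = 5.080e+08 Pa, K = 1.423e-04.
Permissible volume V_lim = h_lim·A = 7.549e-04 · 1.707e-04 = 1.288e-07 m³.
Sliding life L = V_lim·H/(K·W) = 1.288e-07 · 5.080e+08 / (1.423e-04 · 93.24) = 4933 m.

value=4933 m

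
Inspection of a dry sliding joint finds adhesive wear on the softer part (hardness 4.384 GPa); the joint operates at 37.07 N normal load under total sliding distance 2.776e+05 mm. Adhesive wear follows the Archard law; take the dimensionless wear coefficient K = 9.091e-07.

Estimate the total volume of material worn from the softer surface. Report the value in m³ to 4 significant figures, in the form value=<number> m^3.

value=2.134e-12 m^3

Every step keeps full precision, and intermediate values appear rounded — a single final rounding: four significant figures.
Convert: The distance L = 2.776e+05 mm = 277.6 m.
Convert: Hardness H = 4.384 GPa = 4.384e+09 Pa.
In SI base units, W = 37.07 N, H = 4.384e+09 Pa, K = 9.091e-07.
Worn volume V = K·W·L/H = 9.091e-07 · 37.07 · 277.6 / 4.384e+09 = 2.134e-12 m³.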